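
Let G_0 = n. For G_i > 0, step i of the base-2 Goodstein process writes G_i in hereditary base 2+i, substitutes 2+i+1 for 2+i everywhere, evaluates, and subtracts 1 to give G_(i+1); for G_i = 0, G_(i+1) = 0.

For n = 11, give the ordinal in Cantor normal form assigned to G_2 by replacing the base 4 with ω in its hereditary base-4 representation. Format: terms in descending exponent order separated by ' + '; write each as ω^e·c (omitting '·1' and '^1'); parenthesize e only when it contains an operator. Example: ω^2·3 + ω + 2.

(0) 11|_2 = 2^(2 + 1) + 2 + 1 ↦ 3^(3 + 1) + 3 + 1|_3 = 85 ⇒ 84
(1) 84|_3 = 3^(3 + 1) + 3 ↦ 4^(4 + 1) + 4|_4 = 1028 ⇒ 1027
(2) 1027|_4 = 4^(4 + 1) + 3 ↦ 5^(5 + 1) + 3|_5 = 15628 ⇒ 15627

ω^(ω + 1) + 3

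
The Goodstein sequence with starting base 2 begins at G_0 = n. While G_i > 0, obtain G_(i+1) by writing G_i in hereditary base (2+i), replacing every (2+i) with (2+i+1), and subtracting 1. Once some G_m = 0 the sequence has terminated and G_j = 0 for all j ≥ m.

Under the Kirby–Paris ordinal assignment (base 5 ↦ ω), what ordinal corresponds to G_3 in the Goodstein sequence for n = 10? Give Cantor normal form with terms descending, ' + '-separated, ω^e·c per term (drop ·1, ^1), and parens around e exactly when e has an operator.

[0] 10 ≡ 2^(2 + 1) + 2 (base 2). Lift 3: 84. −1: 83.
[1] 83 ≡ 3^(3 + 1) + 2 (base 3). Lift 4: 1026. −1: 1025.
[2] 1025 ≡ 4^(4 + 1) + 1 (base 4). Lift 5: 15626. −1: 15625.
[3] 15625 ≡ 5^(5 + 1) (base 5). Lift 6: 279936. −1: 279935.

ω^(ω + 1)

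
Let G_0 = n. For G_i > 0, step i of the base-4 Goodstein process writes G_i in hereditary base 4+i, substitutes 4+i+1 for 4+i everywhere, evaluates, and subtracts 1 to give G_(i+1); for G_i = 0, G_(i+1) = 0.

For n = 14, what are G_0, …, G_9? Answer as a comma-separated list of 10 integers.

14, 16, 18, 20, 21, 22, 23, 24, 25, 26

base 4: 14 = 3·4 + 2; at 5: 3·5 + 2 = 17; next = 16
base 5: 16 = 3·5 + 1; at 6: 3·6 + 1 = 19; next = 18
base 6: 18 = 3·6; at 7: 3·7 = 21; next = 20
base 7: 20 = 2·7 + 6; at 8: 2·8 + 6 = 22; next = 21
base 8: 21 = 2·8 + 5; at 9: 2·9 + 5 = 23; next = 22
base 9: 22 = 2·9 + 4; at 10: 2·10 + 4 = 24; next = 23
base 10: 23 = 2·10 + 3; at 11: 2·11 + 3 = 25; next = 24
base 11: 24 = 2·11 + 2; at 12: 2·12 + 2 = 26; next = 25
base 12: 25 = 2·12 + 1; at 13: 2·13 + 1 = 27; next = 26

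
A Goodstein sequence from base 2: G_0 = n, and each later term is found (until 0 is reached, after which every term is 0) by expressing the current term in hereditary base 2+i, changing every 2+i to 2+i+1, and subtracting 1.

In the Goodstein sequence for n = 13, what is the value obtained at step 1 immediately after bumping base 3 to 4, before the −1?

base 2: 13 = 2^(2 + 1) + 2^2 + 1; at 3: 3^(3 + 1) + 3^3 + 1 = 109; next = 108
base 3: 108 = 3^(3 + 1) + 3^3; at 4: 4^(4 + 1) + 4^4 = 1280; next = 1279

1280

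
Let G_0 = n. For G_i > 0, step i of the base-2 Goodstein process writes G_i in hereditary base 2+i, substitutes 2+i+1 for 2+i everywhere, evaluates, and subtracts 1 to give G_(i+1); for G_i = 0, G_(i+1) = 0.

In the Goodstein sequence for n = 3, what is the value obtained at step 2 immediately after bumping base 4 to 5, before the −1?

3

(0) 3|_2 = 2 + 1 ↦ 3 + 1|_3 = 4 ⇒ 3
(1) 3|_3 = 3 ↦ 4|_4 = 4 ⇒ 3
(2) 3|_4 = 3 ↦ 3|_5 = 3 ⇒ 2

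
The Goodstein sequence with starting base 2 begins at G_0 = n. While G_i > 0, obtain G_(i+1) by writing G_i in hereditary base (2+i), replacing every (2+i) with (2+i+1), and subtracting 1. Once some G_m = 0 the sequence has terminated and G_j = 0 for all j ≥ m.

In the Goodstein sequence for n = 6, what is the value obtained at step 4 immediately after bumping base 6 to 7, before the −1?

i=0: 6 = 2^2 + 2 (b=2); 2→3: 3^3 + 3 = 30; 30−1 = 29
i=1: 29 = 3^3 + 2 (b=3); 3→4: 4^4 + 2 = 258; 258−1 = 257
i=2: 257 = 4^4 + 1 (b=4); 4→5: 5^5 + 1 = 3126; 3126−1 = 3125
i=3: 3125 = 5^5 (b=5); 5→6: 6^6 = 46656; 46656−1 = 46655
i=4: 46655 = 5·6^5 + 5·6^4 + 5·6^3 + 5·6^2 + 5·6 + 5 (b=6); 6→7: 5·7^5 + 5·7^4 + 5·7^3 + 5·7^2 + 5·7 + 5 = 98040; 98040−1 = 98039

98040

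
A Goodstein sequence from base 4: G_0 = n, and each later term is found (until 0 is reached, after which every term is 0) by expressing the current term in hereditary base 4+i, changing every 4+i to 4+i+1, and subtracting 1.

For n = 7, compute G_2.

7

G_0 = 7. HB_4(7) = 4 + 3. Bump = 8. G_1 = 7.
G_1 = 7. HB_5(7) = 5 + 2. Bump = 8. G_2 = 7.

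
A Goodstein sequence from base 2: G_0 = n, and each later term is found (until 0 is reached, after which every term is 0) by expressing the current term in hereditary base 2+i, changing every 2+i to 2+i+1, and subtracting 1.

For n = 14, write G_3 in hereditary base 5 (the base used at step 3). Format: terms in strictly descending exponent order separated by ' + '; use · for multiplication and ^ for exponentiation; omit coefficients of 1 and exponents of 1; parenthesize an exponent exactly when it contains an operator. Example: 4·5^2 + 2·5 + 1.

5^(5 + 1) + 5^5

G_0=14  [base 2] 2^(2 + 1) + 2^2 + 2  →[2↦3]→  3^(3 + 1) + 3^3 + 3 = 111  −1 ⇒ G_1=110
G_1=110  [base 3] 3^(3 + 1) + 3^3 + 2  →[3↦4]→  4^(4 + 1) + 4^4 + 2 = 1282  −1 ⇒ G_2=1281
G_2=1281  [base 4] 4^(4 + 1) + 4^4 + 1  →[4↦5]→  5^(5 + 1) + 5^5 + 1 = 18751  −1 ⇒ G_3=18750
G_3=18750  [base 5] 5^(5 + 1) + 5^5  →[5↦6]→  6^(6 + 1) + 6^6 = 326592  −1 ⇒ G_4=326591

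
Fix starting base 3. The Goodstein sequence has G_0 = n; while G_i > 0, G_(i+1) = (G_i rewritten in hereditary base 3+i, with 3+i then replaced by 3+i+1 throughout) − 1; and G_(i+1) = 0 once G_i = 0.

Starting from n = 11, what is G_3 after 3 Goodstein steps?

35

step 0: 11 = 3^2 + 2; sub 4 for 3: 4^2 + 2; = 18; G_1 = 18−1 = 17
step 1: 17 = 4^2 + 1; sub 5 for 4: 5^2 + 1; = 26; G_2 = 26−1 = 25
step 2: 25 = 5^2; sub 6 for 5: 6^2; = 36; G_3 = 36−1 = 35
step 3: 35 = 5·6 + 5; sub 7 for 6: 5·7 + 5; = 40; G_4 = 40−1 = 39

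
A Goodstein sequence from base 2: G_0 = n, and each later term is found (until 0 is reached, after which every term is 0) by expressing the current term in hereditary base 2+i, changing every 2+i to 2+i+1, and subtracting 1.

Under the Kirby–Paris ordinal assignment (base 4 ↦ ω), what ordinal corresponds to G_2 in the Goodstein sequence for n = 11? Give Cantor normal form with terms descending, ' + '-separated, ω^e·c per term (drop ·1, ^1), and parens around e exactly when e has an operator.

ω^(ω + 1) + 3

G_0=11  [base 2] 2^(2 + 1) + 2 + 1  →[2↦3]→  3^(3 + 1) + 3 + 1 = 85  −1 ⇒ G_1=84
G_1=84  [base 3] 3^(3 + 1) + 3  →[3↦4]→  4^(4 + 1) + 4 = 1028  −1 ⇒ G_2=1027
G_2=1027  [base 4] 4^(4 + 1) + 3  →[4↦5]→  5^(5 + 1) + 3 = 15628  −1 ⇒ G_3=15627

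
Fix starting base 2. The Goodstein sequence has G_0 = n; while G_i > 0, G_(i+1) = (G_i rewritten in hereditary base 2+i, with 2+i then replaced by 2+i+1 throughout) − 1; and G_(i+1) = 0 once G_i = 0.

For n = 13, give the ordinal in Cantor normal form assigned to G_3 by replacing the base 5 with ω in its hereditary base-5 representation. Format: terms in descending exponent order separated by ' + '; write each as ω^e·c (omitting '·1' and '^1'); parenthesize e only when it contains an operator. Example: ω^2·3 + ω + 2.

G_0 = 13. HB_2(13) = 2^(2 + 1) + 2^2 + 1. Bump = 109. G_1 = 108.
G_1 = 108. HB_3(108) = 3^(3 + 1) + 3^3. Bump = 1280. G_2 = 1279.
G_2 = 1279. HB_4(1279) = 4^(4 + 1) + 3·4^3 + 3·4^2 + 3·4 + 3. Bump = 16093. G_3 = 16092.

ω^(ω + 1) + ω^3·3 + ω^2·3 + ω·3 + 2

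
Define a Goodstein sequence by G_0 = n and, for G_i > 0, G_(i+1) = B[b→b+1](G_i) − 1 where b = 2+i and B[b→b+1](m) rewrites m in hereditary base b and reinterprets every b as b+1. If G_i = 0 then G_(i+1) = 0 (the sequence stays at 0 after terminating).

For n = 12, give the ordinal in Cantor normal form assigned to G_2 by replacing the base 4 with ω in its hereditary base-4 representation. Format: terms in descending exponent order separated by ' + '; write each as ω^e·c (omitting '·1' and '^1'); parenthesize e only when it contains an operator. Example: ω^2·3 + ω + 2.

G_0 = 12. HB_2(12) = 2^(2 + 1) + 2^2. Bump = 108. G_1 = 107.
G_1 = 107. HB_3(107) = 3^(3 + 1) + 2·3^2 + 2·3 + 2. Bump = 1066. G_2 = 1065.
G_2 = 1065. HB_4(1065) = 4^(4 + 1) + 2·4^2 + 2·4 + 1. Bump = 15686. G_3 = 15685.

ω^(ω + 1) + ω^2·2 + ω·2 + 1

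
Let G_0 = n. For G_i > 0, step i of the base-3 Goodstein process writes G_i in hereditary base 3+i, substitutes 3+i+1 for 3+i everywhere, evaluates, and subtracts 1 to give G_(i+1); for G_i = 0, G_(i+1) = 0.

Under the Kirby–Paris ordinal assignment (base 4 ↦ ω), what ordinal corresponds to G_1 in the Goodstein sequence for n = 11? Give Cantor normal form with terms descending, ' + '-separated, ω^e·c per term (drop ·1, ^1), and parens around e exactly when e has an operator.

ω^2 + 1

base 3: 11 = 3^2 + 2; at 4: 4^2 + 2 = 18; next = 17
base 4: 17 = 4^2 + 1; at 5: 5^2 + 1 = 26; next = 25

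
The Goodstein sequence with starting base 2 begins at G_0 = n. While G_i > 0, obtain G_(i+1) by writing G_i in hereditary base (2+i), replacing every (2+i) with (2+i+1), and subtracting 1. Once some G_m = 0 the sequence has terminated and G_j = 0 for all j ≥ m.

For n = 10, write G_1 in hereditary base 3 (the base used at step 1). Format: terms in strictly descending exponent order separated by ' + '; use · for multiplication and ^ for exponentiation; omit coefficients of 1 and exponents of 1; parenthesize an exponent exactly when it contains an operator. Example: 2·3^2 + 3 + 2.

3^(3 + 1) + 2

[0] 10 ≡ 2^(2 + 1) + 2 (base 2). Lift 3: 84. −1: 83.
[1] 83 ≡ 3^(3 + 1) + 2 (base 3). Lift 4: 1026. −1: 1025.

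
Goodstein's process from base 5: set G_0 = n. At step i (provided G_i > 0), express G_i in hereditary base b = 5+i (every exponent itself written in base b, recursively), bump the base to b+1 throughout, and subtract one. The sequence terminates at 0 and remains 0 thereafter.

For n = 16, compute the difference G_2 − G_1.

2

G_0=16  [base 5] 3·5 + 1  →[5↦6]→  3·6 + 1 = 19  −1 ⇒ G_1=18
G_1=18  [base 6] 3·6  →[6↦7]→  3·7 = 21  −1 ⇒ G_2=20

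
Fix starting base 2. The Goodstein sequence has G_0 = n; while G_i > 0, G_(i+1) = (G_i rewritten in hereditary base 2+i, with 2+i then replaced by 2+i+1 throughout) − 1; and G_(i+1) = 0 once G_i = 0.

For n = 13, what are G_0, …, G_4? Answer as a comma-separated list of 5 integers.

[0] 13 ≡ 2^(2 + 1) + 2^2 + 1 (base 2). Lift 3: 109. −1: 108.
[1] 108 ≡ 3^(3 + 1) + 3^3 (base 3). Lift 4: 1280. −1: 1279.
[2] 1279 ≡ 4^(4 + 1) + 3·4^3 + 3·4^2 + 3·4 + 3 (base 4). Lift 5: 16093. −1: 16092.
[3] 16092 ≡ 5^(5 + 1) + 3·5^3 + 3·5^2 + 3·5 + 2 (base 5). Lift 6: 280712. −1: 280711.

13, 108, 1279, 16092, 280711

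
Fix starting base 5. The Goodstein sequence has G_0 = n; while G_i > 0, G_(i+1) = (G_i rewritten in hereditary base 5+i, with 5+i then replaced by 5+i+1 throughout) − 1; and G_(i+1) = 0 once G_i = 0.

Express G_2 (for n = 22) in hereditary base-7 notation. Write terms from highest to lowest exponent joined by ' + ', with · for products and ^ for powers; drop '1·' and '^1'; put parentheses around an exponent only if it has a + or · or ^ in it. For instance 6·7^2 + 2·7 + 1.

4·7

i=0: 22 = 4·5 + 2 (b=5); 5→6: 4·6 + 2 = 26; 26−1 = 25
i=1: 25 = 4·6 + 1 (b=6); 6→7: 4·7 + 1 = 29; 29−1 = 28
i=2: 28 = 4·7 (b=7); 7→8: 4·8 = 32; 32−1 = 31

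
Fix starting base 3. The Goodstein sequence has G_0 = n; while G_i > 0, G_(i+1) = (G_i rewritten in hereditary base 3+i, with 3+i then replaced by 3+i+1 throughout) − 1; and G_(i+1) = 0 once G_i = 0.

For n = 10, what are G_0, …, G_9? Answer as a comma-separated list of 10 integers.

10, 16, 24, 27, 30, 33, 36, 39, 41, 43

i=0: 10 = 3^2 + 1 (b=3); 3→4: 4^2 + 1 = 17; 17−1 = 16
i=1: 16 = 4^2 (b=4); 4→5: 5^2 = 25; 25−1 = 24
i=2: 24 = 4·5 + 4 (b=5); 5→6: 4·6 + 4 = 28; 28−1 = 27
i=3: 27 = 4·6 + 3 (b=6); 6→7: 4·7 + 3 = 31; 31−1 = 30
i=4: 30 = 4·7 + 2 (b=7); 7→8: 4·8 + 2 = 34; 34−1 = 33
i=5: 33 = 4·8 + 1 (b=8); 8→9: 4·9 + 1 = 37; 37−1 = 36
i=6: 36 = 4·9 (b=9); 9→10: 4·10 = 40; 40−1 = 39
i=7: 39 = 3·10 + 9 (b=10); 10→11: 3·11 + 9 = 42; 42−1 = 41
i=8: 41 = 3·11 + 8 (b=11); 11→12: 3·12 + 8 = 44; 44−1 = 43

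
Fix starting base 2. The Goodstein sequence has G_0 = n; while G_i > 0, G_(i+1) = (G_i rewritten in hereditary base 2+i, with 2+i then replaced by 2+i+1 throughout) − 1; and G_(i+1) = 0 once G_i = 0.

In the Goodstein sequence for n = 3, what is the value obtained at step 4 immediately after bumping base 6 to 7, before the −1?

1

G_0=3  [base 2] 2 + 1  →[2↦3]→  3 + 1 = 4  −1 ⇒ G_1=3
G_1=3  [base 3] 3  →[3↦4]→  4 = 4  −1 ⇒ G_2=3
G_2=3  [base 4] 3  →[4↦5]→  3 = 3  −1 ⇒ G_3=2
G_3=2  [base 5] 2  →[5↦6]→  2 = 2  −1 ⇒ G_4=1
G_4=1  [base 6] 1  →[6↦7]→  1 = 1  −1 ⇒ G_5=0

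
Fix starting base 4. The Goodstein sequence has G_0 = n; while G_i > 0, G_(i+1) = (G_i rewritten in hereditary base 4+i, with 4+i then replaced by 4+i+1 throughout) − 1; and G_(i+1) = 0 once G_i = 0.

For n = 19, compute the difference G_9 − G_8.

19 —HB4→ 4^2 + 3 —bump→ 5^2 + 3 = 28 —(−1)→ 27
27 —HB5→ 5^2 + 2 —bump→ 6^2 + 2 = 38 —(−1)→ 37
37 —HB6→ 6^2 + 1 —bump→ 7^2 + 1 = 50 —(−1)→ 49
49 —HB7→ 7^2 —bump→ 8^2 = 64 —(−1)→ 63
63 —HB8→ 7·8 + 7 —bump→ 7·9 + 7 = 70 —(−1)→ 69
69 —HB9→ 7·9 + 6 —bump→ 7·10 + 6 = 76 —(−1)→ 75
75 —HB10→ 7·10 + 5 —bump→ 7·11 + 5 = 82 —(−1)→ 81
81 —HB11→ 7·11 + 4 —bump→ 7·12 + 4 = 88 —(−1)→ 87
87 —HB12→ 7·12 + 3 —bump→ 7·13 + 3 = 94 —(−1)→ 93

6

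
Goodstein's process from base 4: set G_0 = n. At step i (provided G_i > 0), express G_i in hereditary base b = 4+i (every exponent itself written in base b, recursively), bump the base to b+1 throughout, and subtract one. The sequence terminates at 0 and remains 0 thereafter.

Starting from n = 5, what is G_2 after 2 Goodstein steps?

G_0=5  [base 4] 4 + 1  →[4↦5]→  5 + 1 = 6  −1 ⇒ G_1=5
G_1=5  [base 5] 5  →[5↦6]→  6 = 6  −1 ⇒ G_2=5
G_2=5  [base 6] 5  →[6↦7]→  5 = 5  −1 ⇒ G_3=4

5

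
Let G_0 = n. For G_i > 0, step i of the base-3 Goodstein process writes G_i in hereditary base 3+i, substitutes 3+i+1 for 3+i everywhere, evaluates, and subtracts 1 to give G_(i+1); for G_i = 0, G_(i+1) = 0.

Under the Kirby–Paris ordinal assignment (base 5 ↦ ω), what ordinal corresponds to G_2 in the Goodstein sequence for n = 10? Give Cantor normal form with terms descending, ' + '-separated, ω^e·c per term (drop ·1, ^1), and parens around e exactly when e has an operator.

ω·4 + 4

i=0: 10 = 3^2 + 1 (b=3); 3→4: 4^2 + 1 = 17; 17−1 = 16
i=1: 16 = 4^2 (b=4); 4→5: 5^2 = 25; 25−1 = 24
i=2: 24 = 4·5 + 4 (b=5); 5→6: 4·6 + 4 = 28; 28−1 = 27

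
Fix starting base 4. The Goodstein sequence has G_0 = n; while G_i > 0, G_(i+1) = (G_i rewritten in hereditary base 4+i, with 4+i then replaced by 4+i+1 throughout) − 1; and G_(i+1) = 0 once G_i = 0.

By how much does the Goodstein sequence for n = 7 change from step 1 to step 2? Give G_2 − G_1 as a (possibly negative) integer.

i=0: 7 = 4 + 3 (b=4); 4→5: 5 + 3 = 8; 8−1 = 7
i=1: 7 = 5 + 2 (b=5); 5→6: 6 + 2 = 8; 8−1 = 7

0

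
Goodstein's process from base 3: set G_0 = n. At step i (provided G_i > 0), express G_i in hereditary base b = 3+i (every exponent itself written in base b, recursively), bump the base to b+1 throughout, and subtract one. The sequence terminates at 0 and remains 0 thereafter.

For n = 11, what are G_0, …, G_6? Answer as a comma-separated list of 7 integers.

step 0: 11 = 3^2 + 2; sub 4 for 3: 4^2 + 2; = 18; G_1 = 18−1 = 17
step 1: 17 = 4^2 + 1; sub 5 for 4: 5^2 + 1; = 26; G_2 = 26−1 = 25
step 2: 25 = 5^2; sub 6 for 5: 6^2; = 36; G_3 = 36−1 = 35
step 3: 35 = 5·6 + 5; sub 7 for 6: 5·7 + 5; = 40; G_4 = 40−1 = 39
step 4: 39 = 5·7 + 4; sub 8 for 7: 5·8 + 4; = 44; G_5 = 44−1 = 43
step 5: 43 = 5·8 + 3; sub 9 for 8: 5·9 + 3; = 48; G_6 = 48−1 = 47

11, 17, 25, 35, 39, 43, 47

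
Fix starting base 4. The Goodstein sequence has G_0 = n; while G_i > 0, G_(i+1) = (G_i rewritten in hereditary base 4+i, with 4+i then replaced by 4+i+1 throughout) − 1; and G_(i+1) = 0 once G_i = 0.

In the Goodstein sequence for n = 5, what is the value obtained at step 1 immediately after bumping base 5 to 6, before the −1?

i=0: 5 = 4 + 1 (b=4); 4→5: 5 + 1 = 6; 6−1 = 5
i=1: 5 = 5 (b=5); 5→6: 6 = 6; 6−1 = 5

6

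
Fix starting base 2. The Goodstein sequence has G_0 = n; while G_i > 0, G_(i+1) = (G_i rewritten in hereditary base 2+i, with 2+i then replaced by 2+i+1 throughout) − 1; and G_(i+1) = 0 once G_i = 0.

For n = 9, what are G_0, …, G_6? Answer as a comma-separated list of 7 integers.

G_0 = 9. HB_2(9) = 2^(2 + 1) + 1. Bump = 82. G_1 = 81.
G_1 = 81. HB_3(81) = 3^(3 + 1). Bump = 1024. G_2 = 1023.
G_2 = 1023. HB_4(1023) = 3·4^4 + 3·4^3 + 3·4^2 + 3·4 + 3. Bump = 9843. G_3 = 9842.
G_3 = 9842. HB_5(9842) = 3·5^5 + 3·5^3 + 3·5^2 + 3·5 + 2. Bump = 140744. G_4 = 140743.
G_4 = 140743. HB_6(140743) = 3·6^6 + 3·6^3 + 3·6^2 + 3·6 + 1. Bump = 2471827. G_5 = 2471826.
G_5 = 2471826. HB_7(2471826) = 3·7^7 + 3·7^3 + 3·7^2 + 3·7. Bump = 50333400. G_6 = 50333399.

9, 81, 1023, 9842, 140743, 2471826, 50333399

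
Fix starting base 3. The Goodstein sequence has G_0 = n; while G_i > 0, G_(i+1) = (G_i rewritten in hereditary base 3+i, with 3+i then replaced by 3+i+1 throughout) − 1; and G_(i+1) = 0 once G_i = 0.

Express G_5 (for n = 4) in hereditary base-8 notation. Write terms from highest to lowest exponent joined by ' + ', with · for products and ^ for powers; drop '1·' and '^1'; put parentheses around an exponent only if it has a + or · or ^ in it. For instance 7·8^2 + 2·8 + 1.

G_0 = 4. HB_3(4) = 3 + 1. Bump = 5. G_1 = 4.
G_1 = 4. HB_4(4) = 4. Bump = 5. G_2 = 4.
G_2 = 4. HB_5(4) = 4. Bump = 4. G_3 = 3.
G_3 = 3. HB_6(3) = 3. Bump = 3. G_4 = 2.
G_4 = 2. HB_7(2) = 2. Bump = 2. G_5 = 1.
G_5 = 1. HB_8(1) = 1. Bump = 1. G_6 = 0.

1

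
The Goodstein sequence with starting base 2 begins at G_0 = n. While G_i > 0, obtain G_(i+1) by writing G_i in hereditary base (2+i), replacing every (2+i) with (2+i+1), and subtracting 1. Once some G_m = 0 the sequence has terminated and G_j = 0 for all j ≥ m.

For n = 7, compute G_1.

30

7 —HB2→ 2^2 + 2 + 1 —bump→ 3^3 + 3 + 1 = 31 —(−1)→ 30
30 —HB3→ 3^3 + 3 —bump→ 4^4 + 4 = 260 —(−1)→ 259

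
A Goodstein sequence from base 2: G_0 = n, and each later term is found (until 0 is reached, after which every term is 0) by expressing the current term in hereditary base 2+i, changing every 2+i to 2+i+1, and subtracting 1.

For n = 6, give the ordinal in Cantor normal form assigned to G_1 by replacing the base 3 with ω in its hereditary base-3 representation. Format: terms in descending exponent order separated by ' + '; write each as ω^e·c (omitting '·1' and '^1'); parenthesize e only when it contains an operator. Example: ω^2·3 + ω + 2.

ω^ω + 2

G_0=6  [base 2] 2^2 + 2  →[2↦3]→  3^3 + 3 = 30  −1 ⇒ G_1=29
G_1=29  [base 3] 3^3 + 2  →[3↦4]→  4^4 + 2 = 258  −1 ⇒ G_2=257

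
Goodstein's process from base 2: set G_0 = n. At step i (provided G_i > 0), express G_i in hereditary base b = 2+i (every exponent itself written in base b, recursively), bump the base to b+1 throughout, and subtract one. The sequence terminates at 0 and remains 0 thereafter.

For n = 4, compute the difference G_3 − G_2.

19

base 2: 4 = 2^2; at 3: 3^3 = 27; next = 26
base 3: 26 = 2·3^2 + 2·3 + 2; at 4: 2·4^2 + 2·4 + 2 = 42; next = 41
base 4: 41 = 2·4^2 + 2·4 + 1; at 5: 2·5^2 + 2·5 + 1 = 61; next = 60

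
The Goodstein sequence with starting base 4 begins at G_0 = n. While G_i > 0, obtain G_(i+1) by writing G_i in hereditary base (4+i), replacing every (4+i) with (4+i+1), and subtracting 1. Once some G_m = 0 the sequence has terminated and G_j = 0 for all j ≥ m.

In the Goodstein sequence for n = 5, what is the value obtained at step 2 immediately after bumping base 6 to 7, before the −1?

(0) 5|_4 = 4 + 1 ↦ 5 + 1|_5 = 6 ⇒ 5
(1) 5|_5 = 5 ↦ 6|_6 = 6 ⇒ 5
(2) 5|_6 = 5 ↦ 5|_7 = 5 ⇒ 4

5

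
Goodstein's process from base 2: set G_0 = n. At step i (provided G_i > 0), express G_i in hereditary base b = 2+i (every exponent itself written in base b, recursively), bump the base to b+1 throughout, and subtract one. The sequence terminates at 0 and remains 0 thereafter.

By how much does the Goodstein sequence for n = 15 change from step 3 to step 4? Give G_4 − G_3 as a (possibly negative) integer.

307841

i=0: 15 = 2^(2 + 1) + 2^2 + 2 + 1 (b=2); 2→3: 3^(3 + 1) + 3^3 + 3 + 1 = 112; 112−1 = 111
i=1: 111 = 3^(3 + 1) + 3^3 + 3 (b=3); 3→4: 4^(4 + 1) + 4^4 + 4 = 1284; 1284−1 = 1283
i=2: 1283 = 4^(4 + 1) + 4^4 + 3 (b=4); 4→5: 5^(5 + 1) + 5^5 + 3 = 18753; 18753−1 = 18752
i=3: 18752 = 5^(5 + 1) + 5^5 + 2 (b=5); 5→6: 6^(6 + 1) + 6^6 + 2 = 326594; 326594−1 = 326593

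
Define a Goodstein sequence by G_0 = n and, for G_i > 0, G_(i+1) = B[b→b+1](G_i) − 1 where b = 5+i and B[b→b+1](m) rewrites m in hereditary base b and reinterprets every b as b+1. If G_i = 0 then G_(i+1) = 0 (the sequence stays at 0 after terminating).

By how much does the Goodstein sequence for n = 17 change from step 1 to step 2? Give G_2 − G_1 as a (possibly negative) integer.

2

G_0=17  [base 5] 3·5 + 2  →[5↦6]→  3·6 + 2 = 20  −1 ⇒ G_1=19
G_1=19  [base 6] 3·6 + 1  →[6↦7]→  3·7 + 1 = 22  −1 ⇒ G_2=21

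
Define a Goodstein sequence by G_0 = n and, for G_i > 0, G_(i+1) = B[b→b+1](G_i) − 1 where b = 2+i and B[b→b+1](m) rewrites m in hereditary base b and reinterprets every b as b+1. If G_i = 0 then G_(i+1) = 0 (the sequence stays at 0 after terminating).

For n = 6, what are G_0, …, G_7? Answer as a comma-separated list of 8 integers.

6, 29, 257, 3125, 46655, 98039, 187243, 332147

6 —HB2→ 2^2 + 2 —bump→ 3^3 + 3 = 30 —(−1)→ 29
29 —HB3→ 3^3 + 2 —bump→ 4^4 + 2 = 258 —(−1)→ 257
257 —HB4→ 4^4 + 1 —bump→ 5^5 + 1 = 3126 —(−1)→ 3125
3125 —HB5→ 5^5 —bump→ 6^6 = 46656 —(−1)→ 46655
46655 —HB6→ 5·6^5 + 5·6^4 + 5·6^3 + 5·6^2 + 5·6 + 5 —bump→ 5·7^5 + 5·7^4 + 5·7^3 + 5·7^2 + 5·7 + 5 = 98040 —(−1)→ 98039
98039 —HB7→ 5·7^5 + 5·7^4 + 5·7^3 + 5·7^2 + 5·7 + 4 —bump→ 5·8^5 + 5·8^4 + 5·8^3 + 5·8^2 + 5·8 + 4 = 187244 —(−1)→ 187243
187243 —HB8→ 5·8^5 + 5·8^4 + 5·8^3 + 5·8^2 + 5·8 + 3 —bump→ 5·9^5 + 5·9^4 + 5·9^3 + 5·9^2 + 5·9 + 3 = 332148 —(−1)→ 332147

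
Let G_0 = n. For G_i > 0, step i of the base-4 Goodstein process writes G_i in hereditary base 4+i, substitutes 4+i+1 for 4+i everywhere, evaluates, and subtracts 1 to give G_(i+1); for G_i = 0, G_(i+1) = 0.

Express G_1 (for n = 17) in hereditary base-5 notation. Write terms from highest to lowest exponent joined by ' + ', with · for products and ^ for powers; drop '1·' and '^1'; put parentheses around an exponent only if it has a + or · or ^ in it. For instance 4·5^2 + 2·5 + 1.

i=0: 17 = 4^2 + 1 (b=4); 4→5: 5^2 + 1 = 26; 26−1 = 25
i=1: 25 = 5^2 (b=5); 5→6: 6^2 = 36; 36−1 = 35

5^2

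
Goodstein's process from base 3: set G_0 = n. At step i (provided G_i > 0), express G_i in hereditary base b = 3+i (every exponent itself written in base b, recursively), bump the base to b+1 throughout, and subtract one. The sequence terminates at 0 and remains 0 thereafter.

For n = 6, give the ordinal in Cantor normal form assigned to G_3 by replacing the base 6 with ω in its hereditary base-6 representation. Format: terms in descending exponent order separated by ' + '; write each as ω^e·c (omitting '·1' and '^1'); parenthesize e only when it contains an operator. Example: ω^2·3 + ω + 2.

ω + 1

6 —HB3→ 2·3 —bump→ 2·4 = 8 —(−1)→ 7
7 —HB4→ 4 + 3 —bump→ 5 + 3 = 8 —(−1)→ 7
7 —HB5→ 5 + 2 —bump→ 6 + 2 = 8 —(−1)→ 7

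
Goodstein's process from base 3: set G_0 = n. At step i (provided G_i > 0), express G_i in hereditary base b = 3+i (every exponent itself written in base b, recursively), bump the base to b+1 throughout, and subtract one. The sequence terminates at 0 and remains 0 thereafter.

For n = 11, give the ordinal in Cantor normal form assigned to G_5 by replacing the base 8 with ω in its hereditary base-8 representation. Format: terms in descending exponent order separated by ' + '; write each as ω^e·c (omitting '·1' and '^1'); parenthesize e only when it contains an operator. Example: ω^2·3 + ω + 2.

11 —HB3→ 3^2 + 2 —bump→ 4^2 + 2 = 18 —(−1)→ 17
17 —HB4→ 4^2 + 1 —bump→ 5^2 + 1 = 26 —(−1)→ 25
25 —HB5→ 5^2 —bump→ 6^2 = 36 —(−1)→ 35
35 —HB6→ 5·6 + 5 —bump→ 5·7 + 5 = 40 —(−1)→ 39
39 —HB7→ 5·7 + 4 —bump→ 5·8 + 4 = 44 —(−1)→ 43
43 —HB8→ 5·8 + 3 —bump→ 5·9 + 3 = 48 —(−1)→ 47

ω·5 + 3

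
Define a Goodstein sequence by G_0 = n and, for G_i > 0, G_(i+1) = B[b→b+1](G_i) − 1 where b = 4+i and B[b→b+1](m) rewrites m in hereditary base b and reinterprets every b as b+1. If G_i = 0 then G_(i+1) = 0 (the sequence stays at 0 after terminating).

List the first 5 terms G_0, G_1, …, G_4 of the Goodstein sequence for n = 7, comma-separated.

7, 7, 7, 7, 7

G_0 = 7. HB_4(7) = 4 + 3. Bump = 8. G_1 = 7.
G_1 = 7. HB_5(7) = 5 + 2. Bump = 8. G_2 = 7.
G_2 = 7. HB_6(7) = 6 + 1. Bump = 8. G_3 = 7.
G_3 = 7. HB_7(7) = 7. Bump = 8. G_4 = 7.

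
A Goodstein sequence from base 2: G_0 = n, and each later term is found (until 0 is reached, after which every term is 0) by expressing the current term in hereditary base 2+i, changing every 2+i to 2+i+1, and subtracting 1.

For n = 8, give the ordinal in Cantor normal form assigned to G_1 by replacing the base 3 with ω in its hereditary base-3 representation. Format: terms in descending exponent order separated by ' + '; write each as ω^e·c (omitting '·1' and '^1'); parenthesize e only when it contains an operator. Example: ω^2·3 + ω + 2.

G_0 = 8. HB_2(8) = 2^(2 + 1). Bump = 81. G_1 = 80.
G_1 = 80. HB_3(80) = 2·3^3 + 2·3^2 + 2·3 + 2. Bump = 554. G_2 = 553.

ω^ω·2 + ω^2·2 + ω·2 + 2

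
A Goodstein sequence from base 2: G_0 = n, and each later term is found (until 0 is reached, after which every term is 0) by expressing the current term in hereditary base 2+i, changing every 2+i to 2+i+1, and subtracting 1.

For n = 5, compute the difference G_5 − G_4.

base 2: 5 = 2^2 + 1; at 3: 3^3 + 1 = 28; next = 27
base 3: 27 = 3^3; at 4: 4^4 = 256; next = 255
base 4: 255 = 3·4^3 + 3·4^2 + 3·4 + 3; at 5: 3·5^3 + 3·5^2 + 3·5 + 3 = 468; next = 467
base 5: 467 = 3·5^3 + 3·5^2 + 3·5 + 2; at 6: 3·6^3 + 3·6^2 + 3·6 + 2 = 776; next = 775
base 6: 775 = 3·6^3 + 3·6^2 + 3·6 + 1; at 7: 3·7^3 + 3·7^2 + 3·7 + 1 = 1198; next = 1197

422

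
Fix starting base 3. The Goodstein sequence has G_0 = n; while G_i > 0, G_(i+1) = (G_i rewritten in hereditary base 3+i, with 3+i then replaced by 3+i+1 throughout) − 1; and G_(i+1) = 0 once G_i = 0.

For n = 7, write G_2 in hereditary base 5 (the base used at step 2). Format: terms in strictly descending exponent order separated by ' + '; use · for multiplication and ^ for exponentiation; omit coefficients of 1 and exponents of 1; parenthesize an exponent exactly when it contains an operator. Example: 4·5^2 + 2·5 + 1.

[0] 7 ≡ 2·3 + 1 (base 3). Lift 4: 9. −1: 8.
[1] 8 ≡ 2·4 (base 4). Lift 5: 10. −1: 9.
[2] 9 ≡ 5 + 4 (base 5). Lift 6: 10. −1: 9.

5 + 4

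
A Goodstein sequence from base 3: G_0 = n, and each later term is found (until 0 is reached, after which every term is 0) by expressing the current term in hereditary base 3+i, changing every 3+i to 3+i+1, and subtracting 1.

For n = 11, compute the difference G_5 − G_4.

4

G_0=11  [base 3] 3^2 + 2  →[3↦4]→  4^2 + 2 = 18  −1 ⇒ G_1=17
G_1=17  [base 4] 4^2 + 1  →[4↦5]→  5^2 + 1 = 26  −1 ⇒ G_2=25
G_2=25  [base 5] 5^2  →[5↦6]→  6^2 = 36  −1 ⇒ G_3=35
G_3=35  [base 6] 5·6 + 5  →[6↦7]→  5·7 + 5 = 40  −1 ⇒ G_4=39
G_4=39  [base 7] 5·7 + 4  →[7↦8]→  5·8 + 4 = 44  −1 ⇒ G_5=43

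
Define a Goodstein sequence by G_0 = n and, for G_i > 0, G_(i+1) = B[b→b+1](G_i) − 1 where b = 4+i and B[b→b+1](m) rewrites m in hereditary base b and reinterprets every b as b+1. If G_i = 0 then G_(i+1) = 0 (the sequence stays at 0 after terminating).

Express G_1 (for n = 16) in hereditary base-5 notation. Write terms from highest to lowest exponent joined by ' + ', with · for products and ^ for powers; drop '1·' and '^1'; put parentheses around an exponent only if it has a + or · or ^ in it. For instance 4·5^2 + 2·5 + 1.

4·5 + 4

(0) 16|_4 = 4^2 ↦ 5^2|_5 = 25 ⇒ 24
(1) 24|_5 = 4·5 + 4 ↦ 4·6 + 4|_6 = 28 ⇒ 27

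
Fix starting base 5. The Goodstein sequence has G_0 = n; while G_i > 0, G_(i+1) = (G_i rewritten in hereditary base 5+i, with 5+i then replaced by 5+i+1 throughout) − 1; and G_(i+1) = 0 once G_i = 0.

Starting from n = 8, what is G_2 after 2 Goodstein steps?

8 —HB5→ 5 + 3 —bump→ 6 + 3 = 9 —(−1)→ 8
8 —HB6→ 6 + 2 —bump→ 7 + 2 = 9 —(−1)→ 8
8 —HB7→ 7 + 1 —bump→ 8 + 1 = 9 —(−1)→ 8

8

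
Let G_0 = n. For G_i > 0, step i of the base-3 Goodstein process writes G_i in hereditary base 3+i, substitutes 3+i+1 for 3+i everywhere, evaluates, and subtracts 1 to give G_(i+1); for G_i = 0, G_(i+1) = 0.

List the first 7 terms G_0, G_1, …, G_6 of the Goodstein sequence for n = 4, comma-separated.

4, 4, 4, 3, 2, 1, 0

4 —HB3→ 3 + 1 —bump→ 4 + 1 = 5 —(−1)→ 4
4 —HB4→ 4 —bump→ 5 = 5 —(−1)→ 4
4 —HB5→ 4 —bump→ 4 = 4 —(−1)→ 3
3 —HB6→ 3 —bump→ 3 = 3 —(−1)→ 2
2 —HB7→ 2 —bump→ 2 = 2 —(−1)→ 1
1 —HB8→ 1 —bump→ 1 = 1 —(−1)→ 0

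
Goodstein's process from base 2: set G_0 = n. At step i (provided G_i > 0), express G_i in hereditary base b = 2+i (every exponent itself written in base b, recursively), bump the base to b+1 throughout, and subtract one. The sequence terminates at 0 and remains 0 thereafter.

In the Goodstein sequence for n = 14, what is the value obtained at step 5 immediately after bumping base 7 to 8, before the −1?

(0) 14|_2 = 2^(2 + 1) + 2^2 + 2 ↦ 3^(3 + 1) + 3^3 + 3|_3 = 111 ⇒ 110
(1) 110|_3 = 3^(3 + 1) + 3^3 + 2 ↦ 4^(4 + 1) + 4^4 + 2|_4 = 1282 ⇒ 1281
(2) 1281|_4 = 4^(4 + 1) + 4^4 + 1 ↦ 5^(5 + 1) + 5^5 + 1|_5 = 18751 ⇒ 18750
(3) 18750|_5 = 5^(5 + 1) + 5^5 ↦ 6^(6 + 1) + 6^6|_6 = 326592 ⇒ 326591
(4) 326591|_6 = 6^(6 + 1) + 5·6^5 + 5·6^4 + 5·6^3 + 5·6^2 + 5·6 + 5 ↦ 7^(7 + 1) + 5·7^5 + 5·7^4 + 5·7^3 + 5·7^2 + 5·7 + 5|_7 = 5862841 ⇒ 5862840
(5) 5862840|_7 = 7^(7 + 1) + 5·7^5 + 5·7^4 + 5·7^3 + 5·7^2 + 5·7 + 4 ↦ 8^(8 + 1) + 5·8^5 + 5·8^4 + 5·8^3 + 5·8^2 + 5·8 + 4|_8 = 134404972 ⇒ 134404971

134404972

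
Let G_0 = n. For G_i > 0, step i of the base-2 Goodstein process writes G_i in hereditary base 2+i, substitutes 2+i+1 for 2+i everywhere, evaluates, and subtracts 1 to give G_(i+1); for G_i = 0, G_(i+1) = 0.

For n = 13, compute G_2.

1279

(0) 13|_2 = 2^(2 + 1) + 2^2 + 1 ↦ 3^(3 + 1) + 3^3 + 1|_3 = 109 ⇒ 108
(1) 108|_3 = 3^(3 + 1) + 3^3 ↦ 4^(4 + 1) + 4^4|_4 = 1280 ⇒ 1279
(2) 1279|_4 = 4^(4 + 1) + 3·4^3 + 3·4^2 + 3·4 + 3 ↦ 5^(5 + 1) + 3·5^3 + 3·5^2 + 3·5 + 3|_5 = 16093 ⇒ 16092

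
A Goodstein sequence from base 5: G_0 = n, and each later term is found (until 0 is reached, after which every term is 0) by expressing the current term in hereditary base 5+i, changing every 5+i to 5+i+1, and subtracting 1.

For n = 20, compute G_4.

29

(0) 20|_5 = 4·5 ↦ 4·6|_6 = 24 ⇒ 23
(1) 23|_6 = 3·6 + 5 ↦ 3·7 + 5|_7 = 26 ⇒ 25
(2) 25|_7 = 3·7 + 4 ↦ 3·8 + 4|_8 = 28 ⇒ 27
(3) 27|_8 = 3·8 + 3 ↦ 3·9 + 3|_9 = 30 ⇒ 29
(4) 29|_9 = 3·9 + 2 ↦ 3·10 + 2|_10 = 32 ⇒ 31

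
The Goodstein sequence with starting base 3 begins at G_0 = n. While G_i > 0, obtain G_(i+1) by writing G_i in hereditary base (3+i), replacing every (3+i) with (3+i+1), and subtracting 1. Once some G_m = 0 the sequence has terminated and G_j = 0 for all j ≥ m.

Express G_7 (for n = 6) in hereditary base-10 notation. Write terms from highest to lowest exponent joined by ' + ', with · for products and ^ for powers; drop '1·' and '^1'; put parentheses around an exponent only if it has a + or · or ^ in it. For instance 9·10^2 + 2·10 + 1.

6 —HB3→ 2·3 —bump→ 2·4 = 8 —(−1)→ 7
7 —HB4→ 4 + 3 —bump→ 5 + 3 = 8 —(−1)→ 7
7 —HB5→ 5 + 2 —bump→ 6 + 2 = 8 —(−1)→ 7
7 —HB6→ 6 + 1 —bump→ 7 + 1 = 8 —(−1)→ 7
7 —HB7→ 7 —bump→ 8 = 8 —(−1)→ 7
7 —HB8→ 7 —bump→ 7 = 7 —(−1)→ 6
6 —HB9→ 6 —bump→ 6 = 6 —(−1)→ 5

5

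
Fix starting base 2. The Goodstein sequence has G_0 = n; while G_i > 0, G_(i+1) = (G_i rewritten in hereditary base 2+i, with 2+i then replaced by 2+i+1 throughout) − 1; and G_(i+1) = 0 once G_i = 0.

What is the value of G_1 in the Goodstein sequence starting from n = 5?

27

i=0: 5 = 2^2 + 1 (b=2); 2→3: 3^3 + 1 = 28; 28−1 = 27
i=1: 27 = 3^3 (b=3); 3→4: 4^4 = 256; 256−1 = 255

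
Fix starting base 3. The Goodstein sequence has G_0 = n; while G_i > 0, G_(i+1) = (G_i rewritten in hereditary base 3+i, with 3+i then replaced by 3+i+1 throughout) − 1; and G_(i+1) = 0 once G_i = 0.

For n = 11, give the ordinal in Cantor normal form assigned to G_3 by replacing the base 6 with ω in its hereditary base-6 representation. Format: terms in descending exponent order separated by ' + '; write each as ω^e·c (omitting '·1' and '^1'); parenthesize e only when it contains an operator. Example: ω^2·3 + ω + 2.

ω·5 + 5

G_0=11  [base 3] 3^2 + 2  →[3↦4]→  4^2 + 2 = 18  −1 ⇒ G_1=17
G_1=17  [base 4] 4^2 + 1  →[4↦5]→  5^2 + 1 = 26  −1 ⇒ G_2=25
G_2=25  [base 5] 5^2  →[5↦6]→  6^2 = 36  −1 ⇒ G_3=35
G_3=35  [base 6] 5·6 + 5  →[6↦7]→  5·7 + 5 = 40  −1 ⇒ G_4=39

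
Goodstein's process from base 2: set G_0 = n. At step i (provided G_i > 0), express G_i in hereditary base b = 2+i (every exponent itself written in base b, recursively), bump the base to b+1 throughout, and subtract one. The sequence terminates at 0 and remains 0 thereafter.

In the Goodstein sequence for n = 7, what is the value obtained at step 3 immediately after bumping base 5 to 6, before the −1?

7 —HB2→ 2^2 + 2 + 1 —bump→ 3^3 + 3 + 1 = 31 —(−1)→ 30
30 —HB3→ 3^3 + 3 —bump→ 4^4 + 4 = 260 —(−1)→ 259
259 —HB4→ 4^4 + 3 —bump→ 5^5 + 3 = 3128 —(−1)→ 3127

46658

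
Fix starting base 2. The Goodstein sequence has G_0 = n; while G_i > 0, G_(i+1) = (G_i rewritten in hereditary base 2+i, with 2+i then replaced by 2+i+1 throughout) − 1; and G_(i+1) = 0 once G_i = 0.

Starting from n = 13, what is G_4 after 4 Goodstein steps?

13 —HB2→ 2^(2 + 1) + 2^2 + 1 —bump→ 3^(3 + 1) + 3^3 + 1 = 109 —(−1)→ 108
108 —HB3→ 3^(3 + 1) + 3^3 —bump→ 4^(4 + 1) + 4^4 = 1280 —(−1)→ 1279
1279 —HB4→ 4^(4 + 1) + 3·4^3 + 3·4^2 + 3·4 + 3 —bump→ 5^(5 + 1) + 3·5^3 + 3·5^2 + 3·5 + 3 = 16093 —(−1)→ 16092
16092 —HB5→ 5^(5 + 1) + 3·5^3 + 3·5^2 + 3·5 + 2 —bump→ 6^(6 + 1) + 3·6^3 + 3·6^2 + 3·6 + 2 = 280712 —(−1)→ 280711
280711 —HB6→ 6^(6 + 1) + 3·6^3 + 3·6^2 + 3·6 + 1 —bump→ 7^(7 + 1) + 3·7^3 + 3·7^2 + 3·7 + 1 = 5765999 —(−1)→ 5765998

280711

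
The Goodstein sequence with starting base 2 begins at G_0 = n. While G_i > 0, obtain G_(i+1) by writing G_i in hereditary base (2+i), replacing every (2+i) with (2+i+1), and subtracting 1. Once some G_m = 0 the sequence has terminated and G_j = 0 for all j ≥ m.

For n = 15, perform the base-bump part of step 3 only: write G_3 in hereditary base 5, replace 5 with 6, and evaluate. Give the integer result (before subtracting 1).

326594

G_0 = 15. HB_2(15) = 2^(2 + 1) + 2^2 + 2 + 1. Bump = 112. G_1 = 111.
G_1 = 111. HB_3(111) = 3^(3 + 1) + 3^3 + 3. Bump = 1284. G_2 = 1283.
G_2 = 1283. HB_4(1283) = 4^(4 + 1) + 4^4 + 3. Bump = 18753. G_3 = 18752.
G_3 = 18752. HB_5(18752) = 5^(5 + 1) + 5^5 + 2. Bump = 326594. G_4 = 326593.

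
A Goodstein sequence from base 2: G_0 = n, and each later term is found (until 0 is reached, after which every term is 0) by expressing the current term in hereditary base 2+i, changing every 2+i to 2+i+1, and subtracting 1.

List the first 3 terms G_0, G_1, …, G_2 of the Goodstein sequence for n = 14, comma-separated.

i=0: 14 = 2^(2 + 1) + 2^2 + 2 (b=2); 2→3: 3^(3 + 1) + 3^3 + 3 = 111; 111−1 = 110
i=1: 110 = 3^(3 + 1) + 3^3 + 2 (b=3); 3→4: 4^(4 + 1) + 4^4 + 2 = 1282; 1282−1 = 1281

14, 110, 1281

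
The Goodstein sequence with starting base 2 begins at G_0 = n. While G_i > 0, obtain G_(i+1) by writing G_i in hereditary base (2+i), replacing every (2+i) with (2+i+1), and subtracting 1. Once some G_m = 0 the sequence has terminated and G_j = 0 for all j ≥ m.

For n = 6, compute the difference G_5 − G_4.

51384

6 —HB2→ 2^2 + 2 —bump→ 3^3 + 3 = 30 —(−1)→ 29
29 —HB3→ 3^3 + 2 —bump→ 4^4 + 2 = 258 —(−1)→ 257
257 —HB4→ 4^4 + 1 —bump→ 5^5 + 1 = 3126 —(−1)→ 3125
3125 —HB5→ 5^5 —bump→ 6^6 = 46656 —(−1)→ 46655
46655 —HB6→ 5·6^5 + 5·6^4 + 5·6^3 + 5·6^2 + 5·6 + 5 —bump→ 5·7^5 + 5·7^4 + 5·7^3 + 5·7^2 + 5·7 + 5 = 98040 —(−1)→ 98039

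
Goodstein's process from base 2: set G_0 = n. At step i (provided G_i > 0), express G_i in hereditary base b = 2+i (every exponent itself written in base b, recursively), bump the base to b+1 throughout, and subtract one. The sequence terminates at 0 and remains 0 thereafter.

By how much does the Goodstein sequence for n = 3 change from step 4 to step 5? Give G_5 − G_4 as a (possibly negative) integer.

(0) 3|_2 = 2 + 1 ↦ 3 + 1|_3 = 4 ⇒ 3
(1) 3|_3 = 3 ↦ 4|_4 = 4 ⇒ 3
(2) 3|_4 = 3 ↦ 3|_5 = 3 ⇒ 2
(3) 2|_5 = 2 ↦ 2|_6 = 2 ⇒ 1
(4) 1|_6 = 1 ↦ 1|_7 = 1 ⇒ 0

-1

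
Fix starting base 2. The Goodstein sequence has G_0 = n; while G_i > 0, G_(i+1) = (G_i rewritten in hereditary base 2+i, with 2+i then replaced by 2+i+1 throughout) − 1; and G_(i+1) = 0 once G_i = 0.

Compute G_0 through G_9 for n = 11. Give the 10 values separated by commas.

11, 84, 1027, 15627, 279937, 5764801, 134217727, 2749609302, 70077777775, 1997331745490

G_0 = 11. HB_2(11) = 2^(2 + 1) + 2 + 1. Bump = 85. G_1 = 84.
G_1 = 84. HB_3(84) = 3^(3 + 1) + 3. Bump = 1028. G_2 = 1027.
G_2 = 1027. HB_4(1027) = 4^(4 + 1) + 3. Bump = 15628. G_3 = 15627.
G_3 = 15627. HB_5(15627) = 5^(5 + 1) + 2. Bump = 279938. G_4 = 279937.
G_4 = 279937. HB_6(279937) = 6^(6 + 1) + 1. Bump = 5764802. G_5 = 5764801.
G_5 = 5764801. HB_7(5764801) = 7^(7 + 1). Bump = 134217728. G_6 = 134217727.
G_6 = 134217727. HB_8(134217727) = 7·8^8 + 7·8^7 + 7·8^6 + 7·8^5 + 7·8^4 + 7·8^3 + 7·8^2 + 7·8 + 7. Bump = 2749609303. G_7 = 2749609302.
G_7 = 2749609302. HB_9(2749609302) = 7·9^9 + 7·9^7 + 7·9^6 + 7·9^5 + 7·9^4 + 7·9^3 + 7·9^2 + 7·9 + 6. Bump = 70077777776. G_8 = 70077777775.
G_8 = 70077777775. HB_10(70077777775) = 7·10^10 + 7·10^7 + 7·10^6 + 7·10^5 + 7·10^4 + 7·10^3 + 7·10^2 + 7·10 + 5. Bump = 1997331745491. G_9 = 1997331745490.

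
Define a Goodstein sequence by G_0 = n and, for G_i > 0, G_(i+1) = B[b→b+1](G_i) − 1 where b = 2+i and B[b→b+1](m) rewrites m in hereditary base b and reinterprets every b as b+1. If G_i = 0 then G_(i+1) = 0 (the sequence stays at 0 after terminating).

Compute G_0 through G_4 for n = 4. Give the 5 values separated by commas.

4, 26, 41, 60, 83

(0) 4|_2 = 2^2 ↦ 3^3|_3 = 27 ⇒ 26
(1) 26|_3 = 2·3^2 + 2·3 + 2 ↦ 2·4^2 + 2·4 + 2|_4 = 42 ⇒ 41
(2) 41|_4 = 2·4^2 + 2·4 + 1 ↦ 2·5^2 + 2·5 + 1|_5 = 61 ⇒ 60
(3) 60|_5 = 2·5^2 + 2·5 ↦ 2·6^2 + 2·6|_6 = 84 ⇒ 83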